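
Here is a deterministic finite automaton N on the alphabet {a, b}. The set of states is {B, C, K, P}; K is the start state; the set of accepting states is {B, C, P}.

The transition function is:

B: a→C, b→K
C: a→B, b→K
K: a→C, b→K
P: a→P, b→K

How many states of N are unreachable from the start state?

No path from K leads to P; the other 3 states are all reachable.

1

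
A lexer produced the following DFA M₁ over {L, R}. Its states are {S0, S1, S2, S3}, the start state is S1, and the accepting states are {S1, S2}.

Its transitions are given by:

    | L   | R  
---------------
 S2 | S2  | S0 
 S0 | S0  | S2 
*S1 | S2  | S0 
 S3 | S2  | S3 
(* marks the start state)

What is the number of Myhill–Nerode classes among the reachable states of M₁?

2

Reachable states from the start: {S0,S1,S2}. Unreachable: {S3} — drop them.
Start with accepting vs non-accepting: {S1,S2} | {S0}.
Stable partition: {S1,S2} | {S0} — 2 equivalence classes.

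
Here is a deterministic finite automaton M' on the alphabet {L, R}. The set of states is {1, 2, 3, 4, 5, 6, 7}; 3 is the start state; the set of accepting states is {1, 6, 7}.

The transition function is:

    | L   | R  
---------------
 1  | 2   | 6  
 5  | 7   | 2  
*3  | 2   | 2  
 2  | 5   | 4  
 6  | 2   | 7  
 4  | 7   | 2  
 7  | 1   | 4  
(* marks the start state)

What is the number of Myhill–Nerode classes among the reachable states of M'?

Initial partition by acceptance: {1,6,7} | {2,3,4,5}.
On input L, block {1,6,7} splits into {1,6} and {7}.
Refine {1,6} on symbol R: members go to different blocks, giving {1} and {6}.
Refine {2,3,4,5} on symbol L: members go to different blocks, giving {2,3} and {4,5}.
Refine {2,3} on symbol L: members go to different blocks, giving {2} and {3}.
Stable partition: {1} | {2} | {7} | {6} | {4,5} | {3} — 6 equivalence classes.

6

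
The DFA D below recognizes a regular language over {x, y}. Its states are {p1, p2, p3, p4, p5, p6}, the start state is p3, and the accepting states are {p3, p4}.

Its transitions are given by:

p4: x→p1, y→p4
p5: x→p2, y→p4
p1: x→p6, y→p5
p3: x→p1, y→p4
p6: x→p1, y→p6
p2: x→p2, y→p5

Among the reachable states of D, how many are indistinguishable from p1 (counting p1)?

Every state is reachable, so we keep all 6.
P0 = {p3,p4} | {p1,p2,p5,p6}.
Split {p1,p2,p5,p6} by δ(·,y) → {p1,p2,p6} and {p5}.
On input y, block {p1,p2,p6} splits into {p1,p2} and {p6}.
Refine {p1,p2} on symbol x: members go to different blocks, giving {p1} and {p2}.
No further refinement is possible. Final partition (5 blocks): {p3,p4} | {p1} | {p5} | {p6} | {p2}.
The equivalence class containing p1 is {p1}, of size 1.

1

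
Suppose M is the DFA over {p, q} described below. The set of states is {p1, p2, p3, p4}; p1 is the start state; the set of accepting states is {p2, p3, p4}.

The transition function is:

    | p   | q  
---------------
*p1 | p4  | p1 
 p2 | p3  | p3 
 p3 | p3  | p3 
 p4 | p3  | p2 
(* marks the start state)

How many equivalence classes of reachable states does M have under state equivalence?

2

Every state is reachable, so we keep all 4.
Start with accepting vs non-accepting: {p2,p3,p4} | {p1}.
The partition is now stable with 2 blocks: {p2,p3,p4} | {p1}.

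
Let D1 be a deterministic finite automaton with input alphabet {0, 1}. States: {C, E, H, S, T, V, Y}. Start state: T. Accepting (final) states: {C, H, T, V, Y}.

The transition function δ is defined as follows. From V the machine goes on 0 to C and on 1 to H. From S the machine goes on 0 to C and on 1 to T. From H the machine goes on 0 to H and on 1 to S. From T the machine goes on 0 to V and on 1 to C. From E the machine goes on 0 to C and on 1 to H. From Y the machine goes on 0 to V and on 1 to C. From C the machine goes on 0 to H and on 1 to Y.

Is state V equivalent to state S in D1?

States {E} cannot be reached from the start state, so discard them.
P0 = {C,H,T,V,Y} | {S}.
On input 1, block {C,H,T,V,Y} splits into {C,T,V,Y} and {H}.
Refine {C,T,V,Y} on symbol 0: members go to different blocks, giving {T,V,Y} and {C}.
Refine {T,V,Y} on symbol 0: members go to different blocks, giving {T,Y} and {V}.
Stable partition: {T,Y} | {S} | {H} | {C} | {V} — 5 equivalence classes.
V and S end up in different blocks, so they are distinguishable. For instance, the string 'ε' is accepted from only V.

No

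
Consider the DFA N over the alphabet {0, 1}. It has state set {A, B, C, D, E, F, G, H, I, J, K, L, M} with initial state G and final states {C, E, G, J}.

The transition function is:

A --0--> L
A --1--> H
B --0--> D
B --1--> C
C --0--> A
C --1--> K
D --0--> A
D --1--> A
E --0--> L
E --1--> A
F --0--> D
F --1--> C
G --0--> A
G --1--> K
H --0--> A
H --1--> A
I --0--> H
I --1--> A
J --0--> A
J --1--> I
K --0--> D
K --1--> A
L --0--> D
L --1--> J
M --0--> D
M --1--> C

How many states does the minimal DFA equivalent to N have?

Reachable states from the start: {A,D,G,H,I,J,K,L}. Unreachable: {B,C,E,F,M} — drop them.
Start with accepting vs non-accepting: {G,J} | {A,D,H,I,K,L}.
Split {A,D,H,I,K,L} by δ(·,1) → {A,D,H,I,K} and {L}.
On input 0, block {A,D,H,I,K} splits into {D,H,I,K} and {A}.
On input 0, block {D,H,I,K} splits into {D,H} and {I,K}.
Stable partition: {G,J} | {D,H} | {L} | {A} | {I,K} — 5 equivalence classes.

5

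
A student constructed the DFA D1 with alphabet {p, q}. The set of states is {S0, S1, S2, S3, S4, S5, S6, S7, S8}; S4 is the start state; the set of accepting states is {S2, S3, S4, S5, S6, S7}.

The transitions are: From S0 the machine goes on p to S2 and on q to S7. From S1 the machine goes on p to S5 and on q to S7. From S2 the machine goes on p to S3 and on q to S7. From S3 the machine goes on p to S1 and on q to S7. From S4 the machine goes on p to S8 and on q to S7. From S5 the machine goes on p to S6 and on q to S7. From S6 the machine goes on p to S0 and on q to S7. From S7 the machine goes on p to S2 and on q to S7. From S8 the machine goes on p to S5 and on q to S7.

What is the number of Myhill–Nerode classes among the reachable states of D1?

All states are reachable from the start state.
Initial partition by acceptance: {S2,S3,S4,S5,S6,S7} | {S0,S1,S8}.
Split {S2,S3,S4,S5,S6,S7} by δ(·,p) → {S2,S5,S7} and {S3,S4,S6}.
On input p, block {S2,S5,S7} splits into {S2,S5} and {S7}.
The partition is now stable with 4 blocks: {S2,S5} | {S0,S1,S8} | {S3,S4,S6} | {S7}.

4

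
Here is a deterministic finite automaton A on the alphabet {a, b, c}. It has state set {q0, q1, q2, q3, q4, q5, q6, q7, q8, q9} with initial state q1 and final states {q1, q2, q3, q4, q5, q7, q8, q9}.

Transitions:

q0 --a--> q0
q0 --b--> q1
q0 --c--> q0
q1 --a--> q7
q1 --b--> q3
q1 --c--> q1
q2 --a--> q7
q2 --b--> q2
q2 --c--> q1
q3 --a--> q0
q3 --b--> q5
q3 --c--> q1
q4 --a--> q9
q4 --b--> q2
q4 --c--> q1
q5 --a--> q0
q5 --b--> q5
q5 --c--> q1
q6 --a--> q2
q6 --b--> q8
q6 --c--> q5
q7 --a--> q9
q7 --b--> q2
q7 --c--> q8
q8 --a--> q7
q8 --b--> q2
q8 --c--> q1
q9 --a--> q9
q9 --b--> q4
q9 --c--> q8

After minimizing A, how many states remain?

First remove the unreachable states {q6}; 9 states remain.
Initial partition by acceptance: {q1,q2,q3,q4,q5,q7,q8,q9} | {q0}.
On input a, block {q1,q2,q3,q4,q5,q7,q8,q9} splits into {q1,q2,q4,q7,q8,q9} and {q3,q5}.
On input b, block {q1,q2,q4,q7,q8,q9} splits into {q2,q4,q7,q8,q9} and {q1}.
On input c, block {q2,q4,q7,q8,q9} splits into {q2,q4,q8} and {q7,q9}.
Stable partition: {q2,q4,q8} | {q0} | {q3,q5} | {q1} | {q7,q9} — 5 equivalence classes.

5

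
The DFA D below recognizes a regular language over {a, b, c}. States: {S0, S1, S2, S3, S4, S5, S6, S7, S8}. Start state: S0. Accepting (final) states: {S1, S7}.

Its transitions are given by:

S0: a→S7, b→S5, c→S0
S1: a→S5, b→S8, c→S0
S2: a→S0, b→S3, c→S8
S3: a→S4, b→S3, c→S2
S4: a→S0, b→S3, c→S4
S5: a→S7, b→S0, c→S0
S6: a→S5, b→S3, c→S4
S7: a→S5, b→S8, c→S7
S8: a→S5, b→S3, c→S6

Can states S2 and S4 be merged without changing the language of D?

States {S1} cannot be reached from the start state, so discard them.
Start with accepting vs non-accepting: {S7} | {S0,S2,S3,S4,S5,S6,S8}.
Refine {S0,S2,S3,S4,S5,S6,S8} on symbol a: members go to different blocks, giving {S2,S3,S4,S6,S8} and {S0,S5}.
On input a, block {S2,S3,S4,S6,S8} splits into {S2,S4,S6,S8} and {S3}.
No further refinement is possible. Final partition (4 blocks): {S7} | {S2,S4,S6,S8} | {S0,S5} | {S3}.
S2 and S4 lie in the same block of the stable partition, so they are equivalent — no string distinguishes them.

Yes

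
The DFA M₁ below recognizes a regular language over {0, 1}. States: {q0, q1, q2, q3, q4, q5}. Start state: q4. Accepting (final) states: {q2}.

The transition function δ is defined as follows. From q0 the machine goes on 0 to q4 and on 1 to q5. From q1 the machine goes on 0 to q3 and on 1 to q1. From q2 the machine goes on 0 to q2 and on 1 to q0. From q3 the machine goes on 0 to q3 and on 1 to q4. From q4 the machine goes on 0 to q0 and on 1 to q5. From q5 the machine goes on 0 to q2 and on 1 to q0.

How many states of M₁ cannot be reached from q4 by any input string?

Starting at q4 and following transitions, the reachable set is {q0, q2, q4, q5}. That leaves q1, q3 unreachable — 2 in total.

2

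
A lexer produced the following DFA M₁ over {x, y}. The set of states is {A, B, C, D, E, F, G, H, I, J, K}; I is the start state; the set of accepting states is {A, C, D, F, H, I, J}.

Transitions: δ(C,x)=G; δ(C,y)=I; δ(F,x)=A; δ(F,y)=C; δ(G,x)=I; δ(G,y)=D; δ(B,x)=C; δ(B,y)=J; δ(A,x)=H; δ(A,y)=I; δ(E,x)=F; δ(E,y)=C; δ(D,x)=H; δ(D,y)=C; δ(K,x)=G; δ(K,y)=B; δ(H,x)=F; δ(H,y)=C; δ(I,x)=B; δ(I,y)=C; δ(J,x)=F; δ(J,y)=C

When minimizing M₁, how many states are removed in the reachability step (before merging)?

2

No path from I leads to E, K; the other 9 states are all reachable.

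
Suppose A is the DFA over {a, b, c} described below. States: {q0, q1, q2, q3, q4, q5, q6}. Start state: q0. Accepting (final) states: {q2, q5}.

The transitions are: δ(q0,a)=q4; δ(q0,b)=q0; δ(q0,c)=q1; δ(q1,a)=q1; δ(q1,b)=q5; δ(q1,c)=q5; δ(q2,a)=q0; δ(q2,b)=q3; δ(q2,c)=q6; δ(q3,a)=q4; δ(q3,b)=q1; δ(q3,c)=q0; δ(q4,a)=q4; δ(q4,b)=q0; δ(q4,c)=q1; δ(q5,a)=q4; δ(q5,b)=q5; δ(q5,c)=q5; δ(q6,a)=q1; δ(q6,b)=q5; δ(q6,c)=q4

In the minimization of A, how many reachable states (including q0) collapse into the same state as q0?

2

First remove the unreachable states {q2,q3,q6}; 4 states remain.
Initial partition by acceptance: {q5} | {q0,q1,q4}.
Refine {q0,q1,q4} on symbol b: members go to different blocks, giving {q0,q4} and {q1}.
No further refinement is possible. Final partition (3 blocks): {q5} | {q0,q4} | {q1}.
The equivalence class containing q0 is {q0,q4}, of size 2.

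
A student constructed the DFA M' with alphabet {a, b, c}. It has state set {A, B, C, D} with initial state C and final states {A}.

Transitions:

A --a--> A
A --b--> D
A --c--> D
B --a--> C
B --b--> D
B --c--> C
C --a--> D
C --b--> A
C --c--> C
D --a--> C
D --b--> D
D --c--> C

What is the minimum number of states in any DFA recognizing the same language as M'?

3

Reachable states from the start: {A,C,D}. Unreachable: {B} — drop them.
Initial partition by acceptance: {A} | {C,D}.
Split {C,D} by δ(·,b) → {C} and {D}.
Stable partition: {A} | {C} | {D} — 3 equivalence classes.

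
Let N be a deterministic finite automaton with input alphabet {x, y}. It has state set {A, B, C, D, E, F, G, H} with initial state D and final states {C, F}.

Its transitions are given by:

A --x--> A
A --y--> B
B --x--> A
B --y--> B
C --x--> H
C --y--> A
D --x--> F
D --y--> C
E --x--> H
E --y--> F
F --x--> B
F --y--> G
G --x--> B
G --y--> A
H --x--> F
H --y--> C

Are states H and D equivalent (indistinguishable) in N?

Yes

Reachable states from the start: {A,B,C,D,F,G,H}. Unreachable: {E} — drop them.
Start with accepting vs non-accepting: {C,F} | {A,B,D,G,H}.
Split {A,B,D,G,H} by δ(·,x) → {A,B,G} and {D,H}.
Split {C,F} by δ(·,x) → {C} and {F}.
Stable partition: {C} | {A,B,G} | {D,H} | {F} — 4 equivalence classes.
H and D lie in the same block of the stable partition, so they are equivalent — no string distinguishes them.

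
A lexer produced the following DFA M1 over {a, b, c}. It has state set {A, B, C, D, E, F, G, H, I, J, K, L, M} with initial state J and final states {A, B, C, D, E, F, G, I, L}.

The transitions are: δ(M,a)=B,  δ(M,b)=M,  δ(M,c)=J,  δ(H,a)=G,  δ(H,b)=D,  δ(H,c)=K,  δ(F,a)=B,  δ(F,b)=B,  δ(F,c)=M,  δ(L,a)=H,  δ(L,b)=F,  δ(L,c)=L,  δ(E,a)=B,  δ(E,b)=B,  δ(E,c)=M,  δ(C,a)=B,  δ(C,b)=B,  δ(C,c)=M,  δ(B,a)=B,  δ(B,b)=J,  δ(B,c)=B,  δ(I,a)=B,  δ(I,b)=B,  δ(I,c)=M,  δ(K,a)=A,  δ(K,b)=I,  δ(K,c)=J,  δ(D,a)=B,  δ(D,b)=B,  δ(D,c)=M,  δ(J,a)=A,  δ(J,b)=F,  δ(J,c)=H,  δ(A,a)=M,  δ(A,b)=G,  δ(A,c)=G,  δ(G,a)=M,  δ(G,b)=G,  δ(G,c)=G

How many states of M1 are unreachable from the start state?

3

No path from J leads to C, E, L; the other 10 states are all reachable.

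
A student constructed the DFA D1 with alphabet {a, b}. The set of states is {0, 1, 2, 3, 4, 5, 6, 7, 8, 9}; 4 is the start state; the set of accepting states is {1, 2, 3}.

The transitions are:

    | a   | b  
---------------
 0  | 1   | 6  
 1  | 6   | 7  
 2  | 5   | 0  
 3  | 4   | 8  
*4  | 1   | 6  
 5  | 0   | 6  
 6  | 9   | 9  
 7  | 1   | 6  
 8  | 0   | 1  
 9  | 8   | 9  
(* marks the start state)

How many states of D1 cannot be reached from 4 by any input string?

3

BFS from 4 reaches {0, 1, 4, 6, 7, 8, 9}; the 3 state(s) 2, 3, 5 are never visited.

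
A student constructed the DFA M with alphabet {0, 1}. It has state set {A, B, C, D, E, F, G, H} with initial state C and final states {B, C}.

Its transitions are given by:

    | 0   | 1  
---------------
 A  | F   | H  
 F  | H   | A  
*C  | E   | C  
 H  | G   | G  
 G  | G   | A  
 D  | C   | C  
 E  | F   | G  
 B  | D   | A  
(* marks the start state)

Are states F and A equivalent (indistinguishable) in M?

First remove the unreachable states {B,D}; 6 states remain.
Initial partition by acceptance: {C} | {A,E,F,G,H}.
The partition is now stable with 2 blocks: {C} | {A,E,F,G,H}.
F and A lie in the same block of the stable partition, so they are equivalent — no string distinguishes them.

Yes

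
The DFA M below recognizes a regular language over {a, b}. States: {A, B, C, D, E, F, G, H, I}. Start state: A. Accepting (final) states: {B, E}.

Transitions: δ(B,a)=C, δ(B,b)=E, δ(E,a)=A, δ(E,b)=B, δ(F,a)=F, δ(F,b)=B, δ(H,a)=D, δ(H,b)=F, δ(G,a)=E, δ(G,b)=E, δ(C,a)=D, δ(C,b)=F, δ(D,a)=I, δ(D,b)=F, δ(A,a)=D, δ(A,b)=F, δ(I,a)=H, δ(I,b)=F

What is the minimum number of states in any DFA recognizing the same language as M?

3

Reachable states from the start: {A,B,C,D,E,F,H,I}. Unreachable: {G} — drop them.
Start with accepting vs non-accepting: {B,E} | {A,C,D,F,H,I}.
Refine {A,C,D,F,H,I} on symbol b: members go to different blocks, giving {A,C,D,H,I} and {F}.
The partition is now stable with 3 blocks: {B,E} | {A,C,D,H,I} | {F}.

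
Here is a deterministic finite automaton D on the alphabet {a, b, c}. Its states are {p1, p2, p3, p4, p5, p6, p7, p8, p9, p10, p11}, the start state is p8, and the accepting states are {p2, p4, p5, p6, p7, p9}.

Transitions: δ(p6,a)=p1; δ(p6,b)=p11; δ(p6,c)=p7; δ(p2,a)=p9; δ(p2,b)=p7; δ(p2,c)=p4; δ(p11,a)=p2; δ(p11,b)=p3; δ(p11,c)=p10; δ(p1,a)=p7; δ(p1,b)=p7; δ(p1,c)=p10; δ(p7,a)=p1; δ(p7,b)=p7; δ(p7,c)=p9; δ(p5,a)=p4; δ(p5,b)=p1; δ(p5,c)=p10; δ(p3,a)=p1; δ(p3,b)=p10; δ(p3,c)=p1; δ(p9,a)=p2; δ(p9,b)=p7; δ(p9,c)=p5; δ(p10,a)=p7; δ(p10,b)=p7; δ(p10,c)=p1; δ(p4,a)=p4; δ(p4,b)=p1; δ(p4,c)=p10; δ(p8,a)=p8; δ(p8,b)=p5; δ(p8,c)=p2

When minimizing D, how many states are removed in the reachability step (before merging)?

BFS from p8 reaches {p1, p2, p4, p5, p7, p8, p9, p10}; the 3 state(s) p3, p6, p11 are never visited.

3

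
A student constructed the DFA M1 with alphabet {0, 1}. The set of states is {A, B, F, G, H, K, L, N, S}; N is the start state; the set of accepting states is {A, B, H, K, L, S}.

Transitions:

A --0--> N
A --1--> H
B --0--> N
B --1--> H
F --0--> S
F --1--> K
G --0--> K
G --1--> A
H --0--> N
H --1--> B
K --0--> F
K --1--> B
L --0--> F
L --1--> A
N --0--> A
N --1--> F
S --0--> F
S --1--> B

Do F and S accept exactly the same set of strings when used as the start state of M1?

No

First remove the unreachable states {G,L}; 7 states remain.
Initial partition by acceptance: {A,B,H,K,S} | {F,N}.
On input 1, block {F,N} splits into {F} and {N}.
Refine {A,B,H,K,S} on symbol 0: members go to different blocks, giving {A,B,H} and {K,S}.
No further refinement is possible. Final partition (4 blocks): {A,B,H} | {F} | {N} | {K,S}.
F and S end up in different blocks, so they are distinguishable. For instance, the string 'ε' is accepted from only S.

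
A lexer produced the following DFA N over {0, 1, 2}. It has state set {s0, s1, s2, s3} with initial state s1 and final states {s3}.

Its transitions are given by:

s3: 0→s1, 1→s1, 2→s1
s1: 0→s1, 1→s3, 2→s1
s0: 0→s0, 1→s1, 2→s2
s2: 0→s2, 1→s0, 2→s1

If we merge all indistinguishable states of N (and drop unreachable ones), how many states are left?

2

First remove the unreachable states {s0,s2}; 2 states remain.
Initial partition by acceptance: {s3} | {s1}.
Stable partition: {s3} | {s1} — 2 equivalence classes.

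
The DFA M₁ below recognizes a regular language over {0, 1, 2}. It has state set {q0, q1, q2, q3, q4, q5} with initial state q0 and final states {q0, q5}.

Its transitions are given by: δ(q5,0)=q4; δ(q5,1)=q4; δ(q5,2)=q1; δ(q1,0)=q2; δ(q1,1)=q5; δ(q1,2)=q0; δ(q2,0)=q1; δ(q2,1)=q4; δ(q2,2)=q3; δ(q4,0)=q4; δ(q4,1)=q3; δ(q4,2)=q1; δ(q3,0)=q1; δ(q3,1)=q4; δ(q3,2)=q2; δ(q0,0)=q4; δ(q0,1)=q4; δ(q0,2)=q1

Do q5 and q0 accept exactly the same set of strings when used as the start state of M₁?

Start with accepting vs non-accepting: {q0,q5} | {q1,q2,q3,q4}.
Split {q1,q2,q3,q4} by δ(·,1) → {q2,q3,q4} and {q1}.
Split {q2,q3,q4} by δ(·,0) → {q2,q3} and {q4}.
No further refinement is possible. Final partition (4 blocks): {q0,q5} | {q2,q3} | {q1} | {q4}.
q5 and q0 lie in the same block of the stable partition, so they are equivalent — no string distinguishes them.

Yes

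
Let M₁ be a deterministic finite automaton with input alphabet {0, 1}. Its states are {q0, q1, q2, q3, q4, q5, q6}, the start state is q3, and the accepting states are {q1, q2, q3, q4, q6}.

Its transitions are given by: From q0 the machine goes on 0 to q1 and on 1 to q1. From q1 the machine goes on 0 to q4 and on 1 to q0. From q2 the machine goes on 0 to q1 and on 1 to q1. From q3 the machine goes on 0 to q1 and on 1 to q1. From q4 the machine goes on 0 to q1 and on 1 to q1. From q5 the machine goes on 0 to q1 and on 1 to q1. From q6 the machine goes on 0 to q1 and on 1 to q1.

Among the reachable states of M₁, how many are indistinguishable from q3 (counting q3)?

2

Reachable states from the start: {q0,q1,q3,q4}. Unreachable: {q2,q5,q6} — drop them.
Initial partition by acceptance: {q1,q3,q4} | {q0}.
Refine {q1,q3,q4} on symbol 1: members go to different blocks, giving {q3,q4} and {q1}.
Stable partition: {q3,q4} | {q0} | {q1} — 3 equivalence classes.
State q3 belongs to the block {q3,q4}, which has 2 states.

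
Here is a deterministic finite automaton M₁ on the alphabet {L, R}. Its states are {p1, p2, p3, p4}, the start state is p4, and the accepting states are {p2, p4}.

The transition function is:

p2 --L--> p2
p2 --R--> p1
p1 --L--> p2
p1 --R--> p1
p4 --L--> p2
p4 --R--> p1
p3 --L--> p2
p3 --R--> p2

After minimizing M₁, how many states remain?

States {p3} cannot be reached from the start state, so discard them.
Initial partition by acceptance: {p2,p4} | {p1}.
The partition is now stable with 2 blocks: {p2,p4} | {p1}.

2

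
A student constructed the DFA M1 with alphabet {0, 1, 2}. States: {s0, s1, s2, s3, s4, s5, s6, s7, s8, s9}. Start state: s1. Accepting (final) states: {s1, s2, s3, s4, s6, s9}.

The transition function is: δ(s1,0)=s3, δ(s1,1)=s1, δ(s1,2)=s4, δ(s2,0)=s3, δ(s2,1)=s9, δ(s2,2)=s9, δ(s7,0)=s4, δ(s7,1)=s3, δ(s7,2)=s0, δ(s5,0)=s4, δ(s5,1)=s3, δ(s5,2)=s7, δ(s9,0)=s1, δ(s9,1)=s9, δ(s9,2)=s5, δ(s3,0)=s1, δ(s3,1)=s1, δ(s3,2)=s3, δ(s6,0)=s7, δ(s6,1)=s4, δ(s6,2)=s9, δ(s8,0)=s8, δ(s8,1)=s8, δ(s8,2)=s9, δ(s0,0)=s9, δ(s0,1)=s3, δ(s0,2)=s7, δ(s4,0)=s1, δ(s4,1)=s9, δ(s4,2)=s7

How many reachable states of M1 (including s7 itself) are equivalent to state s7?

3

States {s2,s6,s8} cannot be reached from the start state, so discard them.
Initial partition by acceptance: {s1,s3,s4,s9} | {s0,s5,s7}.
Refine {s1,s3,s4,s9} on symbol 2: members go to different blocks, giving {s1,s3} and {s4,s9}.
Split {s1,s3} by δ(·,2) → {s1} and {s3}.
No further refinement is possible. Final partition (4 blocks): {s1} | {s0,s5,s7} | {s4,s9} | {s3}.
The equivalence class containing s7 is {s0,s5,s7}, of size 3.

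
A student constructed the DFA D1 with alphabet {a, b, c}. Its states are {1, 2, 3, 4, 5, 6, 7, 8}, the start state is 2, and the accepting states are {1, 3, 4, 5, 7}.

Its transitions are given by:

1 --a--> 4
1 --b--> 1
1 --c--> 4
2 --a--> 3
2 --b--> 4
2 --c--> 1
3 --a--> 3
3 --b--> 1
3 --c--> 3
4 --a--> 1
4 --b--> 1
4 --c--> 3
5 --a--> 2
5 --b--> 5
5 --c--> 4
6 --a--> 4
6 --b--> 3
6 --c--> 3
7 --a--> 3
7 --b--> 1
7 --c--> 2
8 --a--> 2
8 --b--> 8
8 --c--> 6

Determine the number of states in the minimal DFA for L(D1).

Reachable states from the start: {1,2,3,4}. Unreachable: {5,6,7,8} — drop them.
Start with accepting vs non-accepting: {1,3,4} | {2}.
Stable partition: {1,3,4} | {2} — 2 equivalence classes.

2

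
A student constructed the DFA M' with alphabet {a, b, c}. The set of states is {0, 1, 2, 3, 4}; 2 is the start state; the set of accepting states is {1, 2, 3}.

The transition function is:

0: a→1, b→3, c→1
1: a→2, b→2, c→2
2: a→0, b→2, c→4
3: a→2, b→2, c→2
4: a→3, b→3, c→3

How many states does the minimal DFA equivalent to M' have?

Initial partition by acceptance: {1,2,3} | {0,4}.
On input a, block {1,2,3} splits into {1,3} and {2}.
The partition is now stable with 3 blocks: {1,3} | {0,4} | {2}.

3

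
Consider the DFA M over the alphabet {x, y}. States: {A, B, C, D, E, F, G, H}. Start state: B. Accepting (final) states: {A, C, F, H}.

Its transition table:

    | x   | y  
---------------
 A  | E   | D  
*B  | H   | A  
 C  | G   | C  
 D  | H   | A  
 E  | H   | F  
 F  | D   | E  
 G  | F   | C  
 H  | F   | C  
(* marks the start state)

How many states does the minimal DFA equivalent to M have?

Every state is reachable, so we keep all 8.
Start with accepting vs non-accepting: {A,C,F,H} | {B,D,E,G}.
On input x, block {A,C,F,H} splits into {A,C,F} and {H}.
On input y, block {A,C,F} splits into {A,F} and {C}.
Split {B,D,E,G} by δ(·,x) → {B,D,E} and {G}.
Stable partition: {A,F} | {B,D,E} | {H} | {C} | {G} — 5 equivalence classes.

5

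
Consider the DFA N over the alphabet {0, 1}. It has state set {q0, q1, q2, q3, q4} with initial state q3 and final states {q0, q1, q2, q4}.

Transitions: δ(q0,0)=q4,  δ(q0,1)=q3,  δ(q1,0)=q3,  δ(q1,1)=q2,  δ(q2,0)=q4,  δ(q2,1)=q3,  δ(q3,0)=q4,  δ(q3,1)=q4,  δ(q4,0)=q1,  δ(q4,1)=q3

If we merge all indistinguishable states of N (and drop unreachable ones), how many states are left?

4

First remove the unreachable states {q0}; 4 states remain.
Start with accepting vs non-accepting: {q1,q2,q4} | {q3}.
Refine {q1,q2,q4} on symbol 0: members go to different blocks, giving {q2,q4} and {q1}.
On input 0, block {q2,q4} splits into {q2} and {q4}.
Stable partition: {q2} | {q3} | {q1} | {q4} — 4 equivalence classes.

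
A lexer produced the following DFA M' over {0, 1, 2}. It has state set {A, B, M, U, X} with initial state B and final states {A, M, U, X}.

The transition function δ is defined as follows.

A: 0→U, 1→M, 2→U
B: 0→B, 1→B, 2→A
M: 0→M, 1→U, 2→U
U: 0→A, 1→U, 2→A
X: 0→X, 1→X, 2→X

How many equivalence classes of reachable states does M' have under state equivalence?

First remove the unreachable states {X}; 4 states remain.
Initial partition by acceptance: {A,M,U} | {B}.
No further refinement is possible. Final partition (2 blocks): {A,M,U} | {B}.

2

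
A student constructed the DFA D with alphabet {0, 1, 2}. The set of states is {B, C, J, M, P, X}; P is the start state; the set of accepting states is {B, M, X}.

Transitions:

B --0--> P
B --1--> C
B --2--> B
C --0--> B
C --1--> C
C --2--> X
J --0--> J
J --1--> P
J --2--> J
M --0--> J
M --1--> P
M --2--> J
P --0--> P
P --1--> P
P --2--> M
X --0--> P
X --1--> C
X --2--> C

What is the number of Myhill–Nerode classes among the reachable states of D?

3

Reachable states from the start: {J,M,P}. Unreachable: {B,C,X} — drop them.
Start with accepting vs non-accepting: {M} | {J,P}.
Refine {J,P} on symbol 2: members go to different blocks, giving {P} and {J}.
The partition is now stable with 3 blocks: {M} | {P} | {J}.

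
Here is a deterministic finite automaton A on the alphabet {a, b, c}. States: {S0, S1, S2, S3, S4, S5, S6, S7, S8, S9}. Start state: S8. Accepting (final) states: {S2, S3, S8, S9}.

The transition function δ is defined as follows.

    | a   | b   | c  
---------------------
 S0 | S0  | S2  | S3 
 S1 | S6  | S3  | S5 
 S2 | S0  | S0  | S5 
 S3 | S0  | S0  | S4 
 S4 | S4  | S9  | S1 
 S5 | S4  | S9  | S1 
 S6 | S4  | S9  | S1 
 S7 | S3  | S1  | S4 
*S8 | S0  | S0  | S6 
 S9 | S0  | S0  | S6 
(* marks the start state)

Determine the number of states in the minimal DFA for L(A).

States {S7} cannot be reached from the start state, so discard them.
Start with accepting vs non-accepting: {S2,S3,S8,S9} | {S0,S1,S4,S5,S6}.
On input c, block {S0,S1,S4,S5,S6} splits into {S1,S4,S5,S6} and {S0}.
The partition is now stable with 3 blocks: {S2,S3,S8,S9} | {S1,S4,S5,S6} | {S0}.

3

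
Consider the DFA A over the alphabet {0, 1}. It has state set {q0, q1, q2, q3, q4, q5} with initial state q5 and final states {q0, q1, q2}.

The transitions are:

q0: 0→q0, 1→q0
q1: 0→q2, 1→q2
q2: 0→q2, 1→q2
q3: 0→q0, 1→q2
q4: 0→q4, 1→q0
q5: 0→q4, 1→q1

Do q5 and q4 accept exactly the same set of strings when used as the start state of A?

First remove the unreachable states {q3}; 5 states remain.
Initial partition by acceptance: {q0,q1,q2} | {q4,q5}.
No further refinement is possible. Final partition (2 blocks): {q0,q1,q2} | {q4,q5}.
q5 and q4 lie in the same block of the stable partition, so they are equivalent — no string distinguishes them.

Yes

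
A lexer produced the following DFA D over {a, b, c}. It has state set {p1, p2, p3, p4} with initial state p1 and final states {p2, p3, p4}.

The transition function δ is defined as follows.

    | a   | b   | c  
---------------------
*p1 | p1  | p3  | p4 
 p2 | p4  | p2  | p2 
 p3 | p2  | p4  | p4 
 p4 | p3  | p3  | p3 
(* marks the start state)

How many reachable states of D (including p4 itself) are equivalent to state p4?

P0 = {p2,p3,p4} | {p1}.
The partition is now stable with 2 blocks: {p2,p3,p4} | {p1}.
State p4 belongs to the block {p2,p3,p4}, which has 3 states.

3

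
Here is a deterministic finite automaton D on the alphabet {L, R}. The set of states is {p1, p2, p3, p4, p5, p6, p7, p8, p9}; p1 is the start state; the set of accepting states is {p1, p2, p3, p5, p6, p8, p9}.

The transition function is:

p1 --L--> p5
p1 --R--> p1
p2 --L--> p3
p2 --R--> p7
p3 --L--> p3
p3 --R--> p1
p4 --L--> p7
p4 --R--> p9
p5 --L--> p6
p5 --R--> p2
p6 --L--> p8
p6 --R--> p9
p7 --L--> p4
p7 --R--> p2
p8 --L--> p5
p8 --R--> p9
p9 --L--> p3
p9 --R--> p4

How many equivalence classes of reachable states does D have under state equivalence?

Every state is reachable, so we keep all 9.
Initial partition by acceptance: {p1,p2,p3,p5,p6,p8,p9} | {p4,p7}.
Split {p1,p2,p3,p5,p6,p8,p9} by δ(·,R) → {p1,p3,p5,p6,p8} and {p2,p9}.
Refine {p1,p3,p5,p6,p8} on symbol R: members go to different blocks, giving {p5,p6,p8} and {p1,p3}.
Split {p1,p3} by δ(·,L) → {p1} and {p3}.
Stable partition: {p5,p6,p8} | {p4,p7} | {p2,p9} | {p1} | {p3} — 5 equivalence classes.

5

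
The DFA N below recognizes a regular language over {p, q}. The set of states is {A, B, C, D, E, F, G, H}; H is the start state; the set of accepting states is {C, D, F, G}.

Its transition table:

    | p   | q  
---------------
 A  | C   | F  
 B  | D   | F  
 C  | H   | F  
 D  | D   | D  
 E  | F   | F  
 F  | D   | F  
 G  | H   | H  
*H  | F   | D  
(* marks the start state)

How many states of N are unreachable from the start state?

5

BFS from H reaches {D, F, H}; the 5 state(s) A, B, C, E, G are never visited.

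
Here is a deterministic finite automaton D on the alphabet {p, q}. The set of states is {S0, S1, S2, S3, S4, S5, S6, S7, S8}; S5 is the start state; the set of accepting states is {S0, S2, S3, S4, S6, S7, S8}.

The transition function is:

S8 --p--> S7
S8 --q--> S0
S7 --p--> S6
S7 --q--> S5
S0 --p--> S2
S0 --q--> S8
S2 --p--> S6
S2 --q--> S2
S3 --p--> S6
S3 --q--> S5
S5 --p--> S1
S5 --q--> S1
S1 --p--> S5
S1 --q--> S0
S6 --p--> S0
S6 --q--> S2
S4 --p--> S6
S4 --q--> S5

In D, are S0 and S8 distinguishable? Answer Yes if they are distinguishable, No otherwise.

First remove the unreachable states {S3,S4}; 7 states remain.
Start with accepting vs non-accepting: {S0,S2,S6,S7,S8} | {S1,S5}.
On input q, block {S0,S2,S6,S7,S8} splits into {S0,S2,S6,S8} and {S7}.
Refine {S0,S2,S6,S8} on symbol p: members go to different blocks, giving {S0,S2,S6} and {S8}.
Split {S0,S2,S6} by δ(·,q) → {S2,S6} and {S0}.
On input p, block {S2,S6} splits into {S2} and {S6}.
On input q, block {S1,S5} splits into {S1} and {S5}.
The partition is now stable with 7 blocks: {S2} | {S1} | {S7} | {S8} | {S0} | {S6} | {S5}.
S0 and S8 end up in different blocks, so they are distinguishable. For instance, the string 'pq' is accepted from only S0.

Yes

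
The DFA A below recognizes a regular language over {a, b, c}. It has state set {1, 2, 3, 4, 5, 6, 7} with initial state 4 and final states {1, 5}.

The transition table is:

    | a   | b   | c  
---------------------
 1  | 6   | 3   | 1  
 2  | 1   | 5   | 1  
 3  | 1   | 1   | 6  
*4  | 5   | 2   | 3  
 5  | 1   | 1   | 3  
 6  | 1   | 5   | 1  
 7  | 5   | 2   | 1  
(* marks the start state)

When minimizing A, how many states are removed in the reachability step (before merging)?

BFS from 4 reaches {1, 2, 3, 4, 5, 6}; the 1 state(s) 7 are never visited.

1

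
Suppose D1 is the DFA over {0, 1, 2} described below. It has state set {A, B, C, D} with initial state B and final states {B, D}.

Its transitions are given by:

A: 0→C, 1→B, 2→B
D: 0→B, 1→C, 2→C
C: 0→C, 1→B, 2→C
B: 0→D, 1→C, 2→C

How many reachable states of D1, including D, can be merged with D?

2

Reachable states from the start: {B,C,D}. Unreachable: {A} — drop them.
P0 = {B,D} | {C}.
No further refinement is possible. Final partition (2 blocks): {B,D} | {C}.
The equivalence class containing D is {B,D}, of size 2.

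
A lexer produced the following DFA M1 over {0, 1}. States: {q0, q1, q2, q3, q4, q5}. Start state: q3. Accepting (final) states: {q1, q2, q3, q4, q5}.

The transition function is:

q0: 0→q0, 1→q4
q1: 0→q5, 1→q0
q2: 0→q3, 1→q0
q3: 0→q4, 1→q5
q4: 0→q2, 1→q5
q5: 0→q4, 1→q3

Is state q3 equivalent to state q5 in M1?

States {q1} cannot be reached from the start state, so discard them.
Start with accepting vs non-accepting: {q2,q3,q4,q5} | {q0}.
Split {q2,q3,q4,q5} by δ(·,1) → {q3,q4,q5} and {q2}.
On input 0, block {q3,q4,q5} splits into {q3,q5} and {q4}.
Stable partition: {q3,q5} | {q0} | {q2} | {q4} — 4 equivalence classes.
q3 and q5 lie in the same block of the stable partition, so they are equivalent — no string distinguishes them.

Yes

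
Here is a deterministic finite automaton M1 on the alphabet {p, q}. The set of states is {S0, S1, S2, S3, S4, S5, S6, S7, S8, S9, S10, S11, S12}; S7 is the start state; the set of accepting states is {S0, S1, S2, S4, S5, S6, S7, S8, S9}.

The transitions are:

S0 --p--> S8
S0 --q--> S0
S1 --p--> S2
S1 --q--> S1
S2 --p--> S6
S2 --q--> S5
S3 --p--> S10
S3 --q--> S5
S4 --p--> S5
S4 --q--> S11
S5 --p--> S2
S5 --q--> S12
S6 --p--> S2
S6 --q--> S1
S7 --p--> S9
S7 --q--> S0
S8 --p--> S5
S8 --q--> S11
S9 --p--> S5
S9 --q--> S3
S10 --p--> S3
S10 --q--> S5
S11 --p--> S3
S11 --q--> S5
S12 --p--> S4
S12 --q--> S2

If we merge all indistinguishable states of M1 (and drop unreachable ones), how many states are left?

7

Initial partition by acceptance: {S0,S1,S2,S4,S5,S6,S7,S8,S9} | {S3,S10,S11,S12}.
On input q, block {S0,S1,S2,S4,S5,S6,S7,S8,S9} splits into {S0,S1,S2,S6,S7} and {S4,S5,S8,S9}.
On input p, block {S0,S1,S2,S6,S7} splits into {S1,S2,S6} and {S0,S7}.
Split {S1,S2,S6} by δ(·,q) → {S1,S6} and {S2}.
Split {S3,S10,S11,S12} by δ(·,p) → {S3,S10,S11} and {S12}.
Split {S4,S5,S8,S9} by δ(·,p) → {S4,S8,S9} and {S5}.
No further refinement is possible. Final partition (7 blocks): {S1,S6} | {S3,S10,S11} | {S4,S8,S9} | {S0,S7} | {S2} | {S12} | {S5}.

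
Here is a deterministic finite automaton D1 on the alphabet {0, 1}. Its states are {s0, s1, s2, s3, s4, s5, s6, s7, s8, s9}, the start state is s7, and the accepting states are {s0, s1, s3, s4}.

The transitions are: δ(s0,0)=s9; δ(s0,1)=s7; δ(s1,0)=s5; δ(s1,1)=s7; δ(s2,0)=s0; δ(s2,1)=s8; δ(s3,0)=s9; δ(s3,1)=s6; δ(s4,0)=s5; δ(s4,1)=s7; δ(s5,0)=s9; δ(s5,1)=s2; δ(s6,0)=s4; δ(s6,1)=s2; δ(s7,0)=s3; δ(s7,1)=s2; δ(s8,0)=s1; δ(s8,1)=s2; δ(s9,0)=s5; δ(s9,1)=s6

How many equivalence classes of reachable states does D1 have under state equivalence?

All states are reachable from the start state.
P0 = {s0,s1,s3,s4} | {s2,s5,s6,s7,s8,s9}.
Split {s2,s5,s6,s7,s8,s9} by δ(·,0) → {s2,s6,s7,s8} and {s5,s9}.
No further refinement is possible. Final partition (3 blocks): {s0,s1,s3,s4} | {s2,s6,s7,s8} | {s5,s9}.

3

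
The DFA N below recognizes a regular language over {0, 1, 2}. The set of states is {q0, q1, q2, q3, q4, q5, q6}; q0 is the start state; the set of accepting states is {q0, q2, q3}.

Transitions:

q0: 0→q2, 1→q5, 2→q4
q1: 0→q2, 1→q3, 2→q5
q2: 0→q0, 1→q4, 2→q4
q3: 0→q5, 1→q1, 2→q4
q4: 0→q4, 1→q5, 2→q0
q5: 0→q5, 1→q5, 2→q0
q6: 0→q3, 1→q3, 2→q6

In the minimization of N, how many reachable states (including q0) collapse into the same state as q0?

2

Reachable states from the start: {q0,q2,q4,q5}. Unreachable: {q1,q3,q6} — drop them.
Initial partition by acceptance: {q0,q2} | {q4,q5}.
No further refinement is possible. Final partition (2 blocks): {q0,q2} | {q4,q5}.
State q0 belongs to the block {q0,q2}, which has 2 states.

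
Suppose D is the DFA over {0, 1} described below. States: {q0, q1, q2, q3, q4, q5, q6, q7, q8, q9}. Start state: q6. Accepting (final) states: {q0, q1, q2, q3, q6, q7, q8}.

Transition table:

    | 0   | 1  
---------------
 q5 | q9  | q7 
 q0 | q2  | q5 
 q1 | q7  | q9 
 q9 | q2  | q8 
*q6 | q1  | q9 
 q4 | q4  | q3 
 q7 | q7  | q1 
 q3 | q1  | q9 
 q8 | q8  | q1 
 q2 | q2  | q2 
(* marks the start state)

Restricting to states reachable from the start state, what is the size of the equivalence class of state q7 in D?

Reachable states from the start: {q1,q2,q6,q7,q8,q9}. Unreachable: {q0,q3,q4,q5} — drop them.
Start with accepting vs non-accepting: {q1,q2,q6,q7,q8} | {q9}.
On input 1, block {q1,q2,q6,q7,q8} splits into {q2,q7,q8} and {q1,q6}.
Refine {q2,q7,q8} on symbol 1: members go to different blocks, giving {q7,q8} and {q2}.
Refine {q1,q6} on symbol 0: members go to different blocks, giving {q1} and {q6}.
The partition is now stable with 5 blocks: {q7,q8} | {q9} | {q1} | {q2} | {q6}.
State q7 belongs to the block {q7,q8}, which has 2 states.

2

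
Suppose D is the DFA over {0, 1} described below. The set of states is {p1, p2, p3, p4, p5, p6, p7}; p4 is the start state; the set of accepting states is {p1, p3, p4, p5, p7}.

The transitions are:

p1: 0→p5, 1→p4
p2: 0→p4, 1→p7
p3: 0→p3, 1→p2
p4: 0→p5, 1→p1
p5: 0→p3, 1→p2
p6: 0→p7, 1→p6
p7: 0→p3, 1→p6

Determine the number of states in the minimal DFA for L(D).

Start with accepting vs non-accepting: {p1,p3,p4,p5,p7} | {p2,p6}.
Refine {p1,p3,p4,p5,p7} on symbol 1: members go to different blocks, giving {p3,p5,p7} and {p1,p4}.
Split {p2,p6} by δ(·,0) → {p2} and {p6}.
Split {p3,p5,p7} by δ(·,1) → {p3,p5} and {p7}.
Stable partition: {p3,p5} | {p2} | {p1,p4} | {p6} | {p7} — 5 equivalence classes.

5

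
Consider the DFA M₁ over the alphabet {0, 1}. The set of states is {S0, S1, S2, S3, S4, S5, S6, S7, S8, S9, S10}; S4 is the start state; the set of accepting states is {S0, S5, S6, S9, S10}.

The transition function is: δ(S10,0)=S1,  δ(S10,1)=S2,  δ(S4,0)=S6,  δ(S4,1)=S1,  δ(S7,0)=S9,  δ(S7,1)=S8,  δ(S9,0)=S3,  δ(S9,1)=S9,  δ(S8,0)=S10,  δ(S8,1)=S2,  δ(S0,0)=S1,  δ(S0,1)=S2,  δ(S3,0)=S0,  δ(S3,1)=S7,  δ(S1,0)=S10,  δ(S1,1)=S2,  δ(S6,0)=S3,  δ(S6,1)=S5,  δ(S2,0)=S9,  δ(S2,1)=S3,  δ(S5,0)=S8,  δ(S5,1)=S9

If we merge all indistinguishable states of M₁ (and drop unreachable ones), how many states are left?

4

Start with accepting vs non-accepting: {S0,S5,S6,S9,S10} | {S1,S2,S3,S4,S7,S8}.
Split {S0,S5,S6,S9,S10} by δ(·,1) → {S5,S6,S9} and {S0,S10}.
Split {S1,S2,S3,S4,S7,S8} by δ(·,0) → {S1,S3,S8} and {S2,S4,S7}.
No further refinement is possible. Final partition (4 blocks): {S5,S6,S9} | {S1,S3,S8} | {S0,S10} | {S2,S4,S7}.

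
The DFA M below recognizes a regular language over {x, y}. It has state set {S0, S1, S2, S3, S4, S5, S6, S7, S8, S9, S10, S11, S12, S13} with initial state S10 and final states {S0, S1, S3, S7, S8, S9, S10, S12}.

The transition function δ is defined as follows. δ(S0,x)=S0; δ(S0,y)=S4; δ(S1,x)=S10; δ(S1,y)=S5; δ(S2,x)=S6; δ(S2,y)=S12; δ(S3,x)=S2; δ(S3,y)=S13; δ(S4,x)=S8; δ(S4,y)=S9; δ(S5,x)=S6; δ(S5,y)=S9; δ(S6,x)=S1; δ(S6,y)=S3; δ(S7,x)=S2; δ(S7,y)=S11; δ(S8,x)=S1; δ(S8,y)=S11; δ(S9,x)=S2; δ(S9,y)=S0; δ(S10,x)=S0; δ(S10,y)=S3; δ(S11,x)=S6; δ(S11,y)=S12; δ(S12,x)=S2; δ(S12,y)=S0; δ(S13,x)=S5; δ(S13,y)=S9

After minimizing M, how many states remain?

10

First remove the unreachable states {S7}; 13 states remain.
Initial partition by acceptance: {S0,S1,S3,S8,S9,S10,S12} | {S2,S4,S5,S6,S11,S13}.
Split {S0,S1,S3,S8,S9,S10,S12} by δ(·,x) → {S0,S1,S8,S10} and {S3,S9,S12}.
Refine {S0,S1,S8,S10} on symbol y: members go to different blocks, giving {S0,S1,S8} and {S10}.
On input x, block {S0,S1,S8} splits into {S0,S8} and {S1}.
On input x, block {S0,S8} splits into {S0} and {S8}.
Refine {S2,S4,S5,S6,S11,S13} on symbol x: members go to different blocks, giving {S2,S5,S11,S13} and {S4} and {S6}.
Split {S2,S5,S11,S13} by δ(·,x) → {S2,S5,S11} and {S13}.
Refine {S3,S9,S12} on symbol y: members go to different blocks, giving {S9,S12} and {S3}.
Stable partition: {S0} | {S2,S5,S11} | {S9,S12} | {S10} | {S1} | {S8} | {S4} | {S6} | {S13} | {S3} — 10 equivalence classes.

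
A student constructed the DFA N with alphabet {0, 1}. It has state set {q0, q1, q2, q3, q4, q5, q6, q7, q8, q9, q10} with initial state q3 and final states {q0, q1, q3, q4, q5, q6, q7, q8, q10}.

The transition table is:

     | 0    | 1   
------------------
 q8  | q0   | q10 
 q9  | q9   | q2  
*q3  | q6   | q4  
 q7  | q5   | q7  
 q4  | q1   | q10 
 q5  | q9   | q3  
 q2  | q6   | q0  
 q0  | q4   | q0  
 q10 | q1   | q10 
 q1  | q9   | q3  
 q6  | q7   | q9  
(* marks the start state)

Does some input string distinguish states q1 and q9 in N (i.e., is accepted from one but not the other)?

Reachable states from the start: {q0,q1,q2,q3,q4,q5,q6,q7,q9,q10}. Unreachable: {q8} — drop them.
Initial partition by acceptance: {q0,q1,q3,q4,q5,q6,q7,q10} | {q2,q9}.
Refine {q0,q1,q3,q4,q5,q6,q7,q10} on symbol 0: members go to different blocks, giving {q0,q3,q4,q6,q7,q10} and {q1,q5}.
Split {q0,q3,q4,q6,q7,q10} by δ(·,0) → {q0,q3,q6} and {q4,q7,q10}.
On input 0, block {q0,q3,q6} splits into {q0,q6} and {q3}.
Refine {q0,q6} on symbol 1: members go to different blocks, giving {q0} and {q6}.
Refine {q2,q9} on symbol 0: members go to different blocks, giving {q2} and {q9}.
No further refinement is possible. Final partition (7 blocks): {q0} | {q2} | {q1,q5} | {q4,q7,q10} | {q3} | {q6} | {q9}.
q1 and q9 end up in different blocks, so they are distinguishable. For instance, the string 'ε' is accepted from only q1.

Yes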